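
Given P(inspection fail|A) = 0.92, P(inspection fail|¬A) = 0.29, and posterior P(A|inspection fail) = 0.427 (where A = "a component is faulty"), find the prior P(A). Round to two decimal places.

In odds form, posterior odds = prior odds × likelihood ratio, so prior odds = posterior odds ÷ LR.
Posterior odds = 0.427/(1−0.427) = 0.7452. LR = 0.92/0.29 = 3.1724.
Prior odds = 0.7452/3.1724 = 0.2349, so P(A) = 0.2349/(1+0.2349) ≈ 0.19.

P(A) = 0.19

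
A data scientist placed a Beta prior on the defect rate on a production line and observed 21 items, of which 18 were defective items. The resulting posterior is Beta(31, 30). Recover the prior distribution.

Beta(13, 27)

A Beta(a, b) prior with s successes and f failures in binomial data gives a Beta(a+s, b+f) posterior.
So a = 31 − 18 = 13 and b = 30 − 3 = 27.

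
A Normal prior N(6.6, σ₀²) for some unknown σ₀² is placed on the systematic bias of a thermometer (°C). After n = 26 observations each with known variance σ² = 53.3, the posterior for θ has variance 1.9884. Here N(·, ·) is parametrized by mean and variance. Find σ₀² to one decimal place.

Posterior precision equals prior precision plus data precision: 1/σ_n² = 1/σ₀² + n/σ².
So 1/σ₀² = 1/1.9884 − 26/53.3 = 0.502917 − 0.487805 = 0.015112.
Hence σ₀² = 1/0.015112 ≈ 66.2.

σ₀² = 66.2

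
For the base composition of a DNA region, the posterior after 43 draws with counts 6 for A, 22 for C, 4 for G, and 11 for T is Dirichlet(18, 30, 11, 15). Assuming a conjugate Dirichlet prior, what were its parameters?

For a Dirichlet(α) prior with multinomial counts c, the posterior is Dirichlet(α + c) componentwise.
Subtract each count from the matching posterior parameter: 18−6=12, 30−22=8, 11−4=7, 15−11=4.

Dirichlet(12, 8, 7, 4)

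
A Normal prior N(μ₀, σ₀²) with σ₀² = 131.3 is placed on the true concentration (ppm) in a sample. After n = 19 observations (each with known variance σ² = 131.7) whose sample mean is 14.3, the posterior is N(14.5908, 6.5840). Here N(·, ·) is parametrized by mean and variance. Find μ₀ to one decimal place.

With known observation variance, the Normal–Normal posterior has precision τ_n = τ₀ + n/σ² and mean μ_n = (τ₀μ₀ + (n/σ²)x̄)/τ_n.
Here τ₀ = 1/131.3 = 0.007616 and τ_data = 19/131.7 = 0.144267, so τ_n = 0.151883.
Rearranging for μ₀: μ₀ = (μ_n·τ_n − τ_data·x̄)/τ₀ = (14.5908·0.151883 − 0.144267·14.3) / 0.007616 = 0.153076/0.007616 ≈ 20.1.

μ₀ = 20.1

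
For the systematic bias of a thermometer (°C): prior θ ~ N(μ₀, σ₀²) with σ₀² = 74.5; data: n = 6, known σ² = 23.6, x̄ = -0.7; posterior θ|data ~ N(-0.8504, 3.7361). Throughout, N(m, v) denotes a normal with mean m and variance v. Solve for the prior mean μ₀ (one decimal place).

With known observation variance, the Normal–Normal posterior has precision τ_n = τ₀ + n/σ² and mean μ_n = (τ₀μ₀ + (n/σ²)x̄)/τ_n.
Here τ₀ = 1/74.5 = 0.013423 and τ_data = 6/23.6 = 0.254237, so τ_n = 0.267660.
Rearranging for μ₀: μ₀ = (μ_n·τ_n − τ_data·x̄)/τ₀ = (-0.8504·0.267660 − 0.254237·-0.7) / 0.013423 = -0.049652/0.013423 ≈ -3.7.

μ₀ = -3.7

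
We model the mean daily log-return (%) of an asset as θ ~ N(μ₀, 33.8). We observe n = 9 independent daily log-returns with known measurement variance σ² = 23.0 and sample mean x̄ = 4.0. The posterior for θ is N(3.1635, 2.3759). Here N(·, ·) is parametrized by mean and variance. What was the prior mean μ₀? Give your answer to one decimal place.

With known observation variance, the Normal–Normal posterior has precision τ_n = τ₀ + n/σ² and mean μ_n = (τ₀μ₀ + (n/σ²)x̄)/τ_n.
Here τ₀ = 1/33.8 = 0.029586 and τ_data = 9/23.0 = 0.391304, so τ_n = 0.420890.
Rearranging for μ₀: μ₀ = (μ_n·τ_n − τ_data·x̄)/τ₀ = (3.1635·0.420890 − 0.391304·4.0) / 0.029586 = -0.233730/0.029586 ≈ -7.9.

μ₀ = -7.9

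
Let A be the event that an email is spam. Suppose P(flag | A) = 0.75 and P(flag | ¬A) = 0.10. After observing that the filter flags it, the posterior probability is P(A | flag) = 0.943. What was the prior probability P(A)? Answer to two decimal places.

P(A) = 0.69

Bayes' rule in odds form gives O(A|E) = O(A)·[P(E|A)/P(E|¬A)], hence O(A) = O(A|E)/LR.
Posterior odds = 0.943/(1−0.943) = 16.5439. LR = 0.75/0.10 = 7.5000.
Prior odds = 16.5439/7.5000 = 2.2059, so P(A) = 2.2059/(1+2.2059) ≈ 0.69.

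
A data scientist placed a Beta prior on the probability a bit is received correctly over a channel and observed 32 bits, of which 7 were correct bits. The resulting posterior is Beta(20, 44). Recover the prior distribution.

Beta is conjugate to the binomial likelihood: posterior = Beta(α+s, β+f).
Subtract the data counts: 20−7=13, 44−25=19.

Beta(13, 19)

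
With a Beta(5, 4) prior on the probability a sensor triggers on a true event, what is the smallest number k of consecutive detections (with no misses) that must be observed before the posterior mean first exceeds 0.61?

k = 2

After k detections and 0 misses the posterior is Beta(5+k, 4), with mean (5+k)/(5+4+k).
Set (5+k)/(9+k) > 0.61 and solve: k > (0.61·9 − 5)/(1 − 0.61) = 1.256.
The smallest integer exceeding 1.256 is 2, and checking k=2: (7)/(11) = 0.6364 > 0.61.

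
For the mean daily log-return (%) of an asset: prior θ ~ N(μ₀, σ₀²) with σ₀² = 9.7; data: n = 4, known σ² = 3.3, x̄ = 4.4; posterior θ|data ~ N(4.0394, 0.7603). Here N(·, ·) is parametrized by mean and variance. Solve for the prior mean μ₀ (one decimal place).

μ₀ = -0.2

The posterior mean is a precision-weighted average: μ_n = (τ₀μ₀ + τ_data·x̄)/(τ₀+τ_data), with τ₀=1/σ₀² and τ_data=n/σ².
Here τ₀ = 1/9.7 = 0.103093 and τ_data = 4/3.3 = 1.212121, so τ_n = 1.315214.
Rearranging for μ₀: μ₀ = (μ_n·τ_n − τ_data·x̄)/τ₀ = (4.0394·1.315214 − 1.212121·4.4) / 0.103093 = -0.020657/0.103093 ≈ -0.2.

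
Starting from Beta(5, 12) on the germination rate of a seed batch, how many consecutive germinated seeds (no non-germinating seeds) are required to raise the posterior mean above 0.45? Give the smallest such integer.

k = 5

After k germinated seeds and 0 non-germinating seeds the posterior is Beta(5+k, 12), with mean (5+k)/(5+12+k).
Set (5+k)/(17+k) > 0.45 and solve: k > (0.45·17 − 5)/(1 − 0.45) = 4.818.
The smallest integer exceeding 4.818 is 5, and checking k=5: (10)/(22) = 0.4545 > 0.45.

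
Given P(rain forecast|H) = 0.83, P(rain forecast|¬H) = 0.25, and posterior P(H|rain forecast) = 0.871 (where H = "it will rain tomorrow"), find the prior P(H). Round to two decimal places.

In odds form, posterior odds = prior odds × likelihood ratio, so prior odds = posterior odds ÷ LR.
Posterior odds = 0.871/(1−0.871) = 6.7519. LR = 0.83/0.25 = 3.3200.
Prior odds = 6.7519/3.3200 = 2.0337, so P(H) = 2.0337/(1+2.0337) ≈ 0.67.

P(H) = 0.67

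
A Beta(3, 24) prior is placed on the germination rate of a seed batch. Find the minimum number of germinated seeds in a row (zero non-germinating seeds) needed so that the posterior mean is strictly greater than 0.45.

k = 17

After k germinated seeds and 0 non-germinating seeds the posterior is Beta(3+k, 24), with mean (3+k)/(3+24+k).
Set (3+k)/(27+k) > 0.45 and solve: k > (0.45·27 − 3)/(1 − 0.45) = 16.636.
The smallest integer exceeding 16.636 is 17.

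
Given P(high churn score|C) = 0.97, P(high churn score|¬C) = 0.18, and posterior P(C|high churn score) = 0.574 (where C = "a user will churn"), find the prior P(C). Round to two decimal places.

In odds form, posterior odds = prior odds × likelihood ratio, so prior odds = posterior odds ÷ LR.
Posterior odds = 0.574/(1−0.574) = 1.3474. LR = 0.97/0.18 = 5.3889.
Prior odds = 1.3474/5.3889 = 0.2500, so P(C) = 0.2500/(1+0.2500) ≈ 0.20.

P(C) = 0.20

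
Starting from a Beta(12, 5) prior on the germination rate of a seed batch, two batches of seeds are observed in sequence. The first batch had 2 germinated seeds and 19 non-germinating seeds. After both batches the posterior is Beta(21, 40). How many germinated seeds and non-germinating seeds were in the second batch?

Because Beta–binomial updating is additive in the counts, the combined data contributed (α_post−α_prior, β_post−β_prior) successes and failures.
Total across both batches: 21−12=9 germinated seeds, 40−5=35 non-germinating seeds.
Subtract the first batch: 9−2=7 germinated seeds and 35−19=16 non-germinating seeds.

7 germinated seeds and 16 non-germinating seeds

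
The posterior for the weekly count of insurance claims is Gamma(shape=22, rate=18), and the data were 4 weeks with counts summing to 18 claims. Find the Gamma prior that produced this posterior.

Gamma(shape=4, rate=14)

Gamma–Poisson conjugacy: posterior shape = α + Σxᵢ, posterior rate = β + n.
So α = 22 − 18 = 4 and β = 18 − 4 = 14.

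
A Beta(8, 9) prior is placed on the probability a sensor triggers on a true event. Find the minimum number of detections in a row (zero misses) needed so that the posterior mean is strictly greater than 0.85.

k = 44

After k detections and 0 misses the posterior is Beta(8+k, 9), with mean (8+k)/(8+9+k).
Set (8+k)/(17+k) > 0.85 and solve: k > (0.85·17 − 8)/(1 − 0.85) = 43.000.
The smallest integer exceeding 43.000 is 44, and checking k=44: (52)/(61) = 0.8525 > 0.85.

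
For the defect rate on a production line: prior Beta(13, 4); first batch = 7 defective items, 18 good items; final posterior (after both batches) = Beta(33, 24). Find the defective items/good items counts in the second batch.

13 defective items and 2 good items

Sequential conjugate updates are equivalent to a single update on the pooled data, so total successes = posterior α − prior α and total failures = posterior β − prior β.
Total across both batches: 33−13=20 defective items, 24−4=20 good items.
Subtract the first batch: 20−7=13 defective items and 20−18=2 good items.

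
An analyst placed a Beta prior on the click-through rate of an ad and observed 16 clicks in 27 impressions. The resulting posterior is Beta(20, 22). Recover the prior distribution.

Beta(4, 11)

A Beta(a, b) prior with s successes and f failures in binomial data gives a Beta(a+s, b+f) posterior.
So a = 20 − 16 = 4 and b = 22 − 11 = 11.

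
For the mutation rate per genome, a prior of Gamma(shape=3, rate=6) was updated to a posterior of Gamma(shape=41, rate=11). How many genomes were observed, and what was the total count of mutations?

n = 5 genomes with total 38 mutations

A Gamma(α, β) prior (rate parametrization) on a Poisson rate with n observations summing to S gives posterior Gamma(α+S, β+n).
Matching: Σxᵢ = 41 − 3 = 38 and n = 11 − 6 = 5.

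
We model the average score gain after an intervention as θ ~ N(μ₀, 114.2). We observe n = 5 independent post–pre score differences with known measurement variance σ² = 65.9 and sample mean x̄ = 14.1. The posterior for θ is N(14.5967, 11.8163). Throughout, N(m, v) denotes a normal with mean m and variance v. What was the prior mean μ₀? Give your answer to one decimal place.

μ₀ = 18.9

With known observation variance, the Normal–Normal posterior has precision τ_n = τ₀ + n/σ² and mean μ_n = (τ₀μ₀ + (n/σ²)x̄)/τ_n.
Here τ₀ = 1/114.2 = 0.008757 and τ_data = 5/65.9 = 0.075873, so τ_n = 0.084630.
Rearranging for μ₀: μ₀ = (μ_n·τ_n − τ_data·x̄)/τ₀ = (14.5967·0.084630 − 0.075873·14.1) / 0.008757 = 0.165509/0.008757 ≈ 18.9.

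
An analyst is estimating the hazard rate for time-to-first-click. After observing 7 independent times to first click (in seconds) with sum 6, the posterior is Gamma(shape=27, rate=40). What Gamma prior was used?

Gamma(shape=20, rate=34)

Gamma–exponential conjugacy: posterior shape = α + n, posterior rate = β + Σtᵢ.
So α = 27 − 7 = 20 and β = 40 − 6 = 34.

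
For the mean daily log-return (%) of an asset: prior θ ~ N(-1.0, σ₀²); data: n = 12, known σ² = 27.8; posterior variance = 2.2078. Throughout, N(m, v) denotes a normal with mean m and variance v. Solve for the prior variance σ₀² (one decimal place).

For the Normal–Normal model with known σ², precisions add: τ_n = τ₀ + n/σ².
So 1/σ₀² = 1/2.2078 − 12/27.8 = 0.452940 − 0.431655 = 0.021285.
Hence σ₀² = 1/0.021285 ≈ 47.0.

σ₀² = 47.0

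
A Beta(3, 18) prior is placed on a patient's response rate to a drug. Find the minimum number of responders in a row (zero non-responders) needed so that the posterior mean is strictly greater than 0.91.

After k responders and 0 non-responders the posterior is Beta(3+k, 18), with mean (3+k)/(3+18+k).
Set (3+k)/(21+k) > 0.91 and solve: k > (0.91·21 − 3)/(1 − 0.91) = 179.000.
The smallest integer exceeding 179.000 is 180, and checking k=180: (183)/(201) = 0.9104 > 0.91.

k = 180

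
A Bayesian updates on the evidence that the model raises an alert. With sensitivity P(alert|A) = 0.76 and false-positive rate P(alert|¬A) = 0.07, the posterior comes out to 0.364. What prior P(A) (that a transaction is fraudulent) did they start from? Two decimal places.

P(A) = 0.05

Bayes' rule in odds form gives O(A|E) = O(A)·[P(E|A)/P(E|¬A)], hence O(A) = O(A|E)/LR.
Posterior odds = 0.364/(1−0.364) = 0.5723. LR = 0.76/0.07 = 10.8571.
Prior odds = 0.5723/10.8571 = 0.0527, so P(A) = 0.0527/(1+0.0527) ≈ 0.05.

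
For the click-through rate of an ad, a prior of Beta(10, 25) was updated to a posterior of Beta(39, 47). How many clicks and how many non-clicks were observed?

29 clicks and 22 non-clicks

Under Beta–binomial conjugacy the posterior parameters are (α+s, β+f).
Match parameters: s=39−10=29, f=47−25=22.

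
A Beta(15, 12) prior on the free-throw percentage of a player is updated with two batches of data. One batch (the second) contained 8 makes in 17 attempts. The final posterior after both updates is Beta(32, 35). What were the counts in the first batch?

9 makes and 14 misses

Sequential conjugate updates are equivalent to a single update on the pooled data, so total successes = posterior α − prior α and total failures = posterior β − prior β.
Total across both batches: 32−15=17 makes, 35−12=23 misses.
Subtract the second batch: 17−8=9 makes and 23−9=14 misses.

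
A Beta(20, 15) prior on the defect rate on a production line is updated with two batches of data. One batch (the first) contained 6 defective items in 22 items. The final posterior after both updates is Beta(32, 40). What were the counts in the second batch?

6 defective items and 9 good items

Because Beta–binomial updating is additive in the counts, the combined data contributed (α_post−α_prior, β_post−β_prior) successes and failures.
Total across both batches: 32−20=12 defective items, 40−15=25 good items.
Subtract the first batch: 12−6=6 defective items and 25−16=9 good items.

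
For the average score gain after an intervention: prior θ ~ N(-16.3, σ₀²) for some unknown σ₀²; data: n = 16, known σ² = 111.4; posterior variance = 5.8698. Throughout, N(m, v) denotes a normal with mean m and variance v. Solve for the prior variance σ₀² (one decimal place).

σ₀² = 37.4

For the Normal–Normal model with known σ², precisions add: τ_n = τ₀ + n/σ².
So 1/σ₀² = 1/5.8698 − 16/111.4 = 0.170364 − 0.143627 = 0.026737.
Hence σ₀² = 1/0.026737 ≈ 37.4.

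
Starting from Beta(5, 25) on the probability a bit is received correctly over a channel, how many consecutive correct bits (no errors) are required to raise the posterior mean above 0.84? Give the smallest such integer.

k = 127

After k correct bits and 0 errors the posterior is Beta(5+k, 25), with mean (5+k)/(5+25+k).
Set (5+k)/(30+k) > 0.84 and solve: k > (0.84·30 − 5)/(1 − 0.84) = 126.250.
The smallest integer exceeding 126.250 is 127, and checking k=127: (132)/(157) = 0.8408 > 0.84.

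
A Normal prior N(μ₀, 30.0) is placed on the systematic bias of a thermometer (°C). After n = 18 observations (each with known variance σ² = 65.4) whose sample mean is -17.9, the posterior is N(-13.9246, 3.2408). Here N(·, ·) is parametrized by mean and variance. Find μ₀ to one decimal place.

The posterior mean is a precision-weighted average: μ_n = (τ₀μ₀ + τ_data·x̄)/(τ₀+τ_data), with τ₀=1/σ₀² and τ_data=n/σ².
Here τ₀ = 1/30.0 = 0.033333 and τ_data = 18/65.4 = 0.275229, so τ_n = 0.308562.
Rearranging for μ₀: μ₀ = (μ_n·τ_n − τ_data·x̄)/τ₀ = (-13.9246·0.308562 − 0.275229·-17.9) / 0.033333 = 0.629997/0.033333 ≈ 18.9.

μ₀ = 18.9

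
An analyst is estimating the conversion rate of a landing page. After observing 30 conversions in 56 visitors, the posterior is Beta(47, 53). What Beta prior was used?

Beta(17, 27)

A Beta(α, β) prior with s successes and f failures in binomial data gives a Beta(α+s, β+f) posterior.
Subtract the data counts: 47−30=17, 53−26=27.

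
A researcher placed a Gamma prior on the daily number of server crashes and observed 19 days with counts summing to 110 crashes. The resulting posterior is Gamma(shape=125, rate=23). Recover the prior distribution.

Gamma(shape=15, rate=4)

Gamma–Poisson conjugacy: posterior shape = α + Σxᵢ, posterior rate = β + n.
So α = 125 − 110 = 15 and β = 23 − 19 = 4.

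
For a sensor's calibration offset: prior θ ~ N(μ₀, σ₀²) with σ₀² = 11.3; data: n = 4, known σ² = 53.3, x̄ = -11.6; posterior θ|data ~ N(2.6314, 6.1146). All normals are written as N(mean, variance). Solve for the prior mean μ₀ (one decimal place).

With known observation variance, the Normal–Normal posterior has precision τ_n = τ₀ + n/σ² and mean μ_n = (τ₀μ₀ + (n/σ²)x̄)/τ_n.
Here τ₀ = 1/11.3 = 0.088496 and τ_data = 4/53.3 = 0.075047, so τ_n = 0.163543.
Rearranging for μ₀: μ₀ = (μ_n·τ_n − τ_data·x̄)/τ₀ = (2.6314·0.163543 − 0.075047·-11.6) / 0.088496 = 1.300892/0.088496 ≈ 14.7.

μ₀ = 14.7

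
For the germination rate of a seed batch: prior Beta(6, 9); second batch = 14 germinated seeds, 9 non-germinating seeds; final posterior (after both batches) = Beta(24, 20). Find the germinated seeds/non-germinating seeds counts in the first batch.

4 germinated seeds and 2 non-germinating seeds

Sequential conjugate updates are equivalent to a single update on the pooled data, so total successes = posterior α − prior α and total failures = posterior β − prior β.
Total across both batches: 24−6=18 germinated seeds, 20−9=11 non-germinating seeds.
Subtract the second batch: 18−14=4 germinated seeds and 11−9=2 non-germinating seeds.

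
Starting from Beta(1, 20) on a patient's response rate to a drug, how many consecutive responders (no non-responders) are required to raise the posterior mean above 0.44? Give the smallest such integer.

k = 15

After k responders and 0 non-responders the posterior is Beta(1+k, 20), with mean (1+k)/(1+20+k).
Set (1+k)/(21+k) > 0.44 and solve: k > (0.44·21 − 1)/(1 − 0.44) = 14.714.
The smallest integer exceeding 14.714 is 15.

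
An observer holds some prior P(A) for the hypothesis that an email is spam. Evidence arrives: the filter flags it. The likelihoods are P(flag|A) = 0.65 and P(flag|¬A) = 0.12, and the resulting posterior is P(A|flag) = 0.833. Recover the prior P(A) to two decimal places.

Bayes' rule in odds form gives O(A|E) = O(A)·[P(E|A)/P(E|¬A)], hence O(A) = O(A|E)/LR.
Posterior odds = 0.833/(1−0.833) = 4.9880. LR = 0.65/0.12 = 5.4167.
Prior odds = 4.9880/5.4167 = 0.9209, so P(A) = 0.9209/(1+0.9209) ≈ 0.48.

P(A) = 0.48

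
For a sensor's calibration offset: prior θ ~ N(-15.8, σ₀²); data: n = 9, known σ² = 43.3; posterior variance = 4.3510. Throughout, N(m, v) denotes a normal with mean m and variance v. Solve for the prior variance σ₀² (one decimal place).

σ₀² = 45.5

Posterior precision equals prior precision plus data precision: 1/σ_n² = 1/σ₀² + n/σ².
So 1/σ₀² = 1/4.3510 − 9/43.3 = 0.229832 − 0.207852 = 0.021980.
Hence σ₀² = 1/0.021980 ≈ 45.5.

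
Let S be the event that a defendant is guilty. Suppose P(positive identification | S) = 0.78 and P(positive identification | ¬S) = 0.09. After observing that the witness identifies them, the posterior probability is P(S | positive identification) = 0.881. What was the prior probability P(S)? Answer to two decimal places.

P(S) = 0.46

In odds form, posterior odds = prior odds × likelihood ratio, so prior odds = posterior odds ÷ LR.
Posterior odds = 0.881/(1−0.881) = 7.4034. LR = 0.78/0.09 = 8.6667.
Prior odds = 7.4034/8.6667 = 0.8542, so P(S) = 0.8542/(1+0.8542) ≈ 0.46.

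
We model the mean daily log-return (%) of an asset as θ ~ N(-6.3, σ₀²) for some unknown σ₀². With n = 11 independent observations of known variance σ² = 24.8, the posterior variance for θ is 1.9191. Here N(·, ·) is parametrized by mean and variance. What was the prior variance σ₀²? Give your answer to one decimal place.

σ₀² = 12.9

Posterior precision equals prior precision plus data precision: 1/σ_n² = 1/σ₀² + n/σ².
So 1/σ₀² = 1/1.9191 − 11/24.8 = 0.521078 − 0.443548 = 0.077530.
Hence σ₀² = 1/0.077530 ≈ 12.9.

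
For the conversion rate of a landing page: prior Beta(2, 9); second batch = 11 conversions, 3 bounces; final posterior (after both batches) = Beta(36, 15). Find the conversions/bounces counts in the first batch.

Sequential conjugate updates are equivalent to a single update on the pooled data, so total successes = posterior α − prior α and total failures = posterior β − prior β.
Total across both batches: 36−2=34 conversions, 15−9=6 bounces.
Subtract the second batch: 34−11=23 conversions and 6−3=3 bounces.

23 conversions and 3 bounces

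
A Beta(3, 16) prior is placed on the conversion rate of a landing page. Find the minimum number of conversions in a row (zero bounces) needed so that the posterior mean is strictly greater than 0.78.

k = 54

After k conversions and 0 bounces the posterior is Beta(3+k, 16), with mean (3+k)/(3+16+k).
Set (3+k)/(19+k) > 0.78 and solve: k > (0.78·19 − 3)/(1 − 0.78) = 53.727.
The smallest integer exceeding 53.727 is 54, and checking k=54: (57)/(73) = 0.7808 > 0.78.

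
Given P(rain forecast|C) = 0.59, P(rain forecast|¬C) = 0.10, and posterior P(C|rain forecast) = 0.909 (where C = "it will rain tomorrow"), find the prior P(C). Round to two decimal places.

Bayes' rule in odds form gives O(C|E) = O(C)·[P(E|C)/P(E|¬C)], hence O(C) = O(C|E)/LR.
Posterior odds = 0.909/(1−0.909) = 9.9890. LR = 0.59/0.10 = 5.9000.
Prior odds = 9.9890/5.9000 = 1.6931, so P(C) = 1.6931/(1+1.6931) ≈ 0.63.

P(C) = 0.63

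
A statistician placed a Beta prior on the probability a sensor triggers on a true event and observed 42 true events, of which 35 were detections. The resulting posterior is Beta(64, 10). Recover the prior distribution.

A Beta(α, β) prior with s successes and f failures in binomial data gives a Beta(α+s, β+f) posterior.
So α = 64 − 35 = 29 and β = 10 − 7 = 3.

Beta(29, 3)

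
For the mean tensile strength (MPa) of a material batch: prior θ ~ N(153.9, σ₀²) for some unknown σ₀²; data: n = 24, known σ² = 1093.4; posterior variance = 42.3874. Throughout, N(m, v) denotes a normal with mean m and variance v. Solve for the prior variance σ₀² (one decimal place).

σ₀² = 609.0

For the Normal–Normal model with known σ², precisions add: τ_n = τ₀ + n/σ².
So 1/σ₀² = 1/42.3874 − 24/1093.4 = 0.023592 − 0.021950 = 0.001642.
Hence σ₀² = 1/0.001642 ≈ 609.0.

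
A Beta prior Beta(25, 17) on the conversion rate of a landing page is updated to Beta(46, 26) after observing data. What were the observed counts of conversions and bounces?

21 conversions and 9 bounces

Under Beta–binomial conjugacy the posterior parameters are (α+s, β+f).
Match parameters: s=46−25=21, f=26−17=9.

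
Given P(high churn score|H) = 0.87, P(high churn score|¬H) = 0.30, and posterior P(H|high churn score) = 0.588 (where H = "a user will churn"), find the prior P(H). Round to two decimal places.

P(H) = 0.33

Bayes' rule in odds form gives O(H|E) = O(H)·[P(E|H)/P(E|¬H)], hence O(H) = O(H|E)/LR.
Posterior odds = 0.588/(1−0.588) = 1.4272. LR = 0.87/0.30 = 2.9000.
Prior odds = 1.4272/2.9000 = 0.4921, so P(H) = 0.4921/(1+0.4921) ≈ 0.33.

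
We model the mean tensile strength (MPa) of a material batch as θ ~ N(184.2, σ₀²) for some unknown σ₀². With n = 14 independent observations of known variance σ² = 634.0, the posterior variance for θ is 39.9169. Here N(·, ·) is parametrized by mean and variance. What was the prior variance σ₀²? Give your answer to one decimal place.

Posterior precision equals prior precision plus data precision: 1/σ_n² = 1/σ₀² + n/σ².
So 1/σ₀² = 1/39.9169 − 14/634.0 = 0.025052 − 0.022082 = 0.002970.
Hence σ₀² = 1/0.002970 ≈ 336.7.

σ₀² = 336.7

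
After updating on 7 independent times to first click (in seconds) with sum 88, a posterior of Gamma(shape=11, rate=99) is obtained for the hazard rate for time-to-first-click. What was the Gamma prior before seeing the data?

Gamma(shape=4, rate=11)

Gamma–exponential conjugacy: posterior shape = α + n, posterior rate = β + Σtᵢ.
So α = 11 − 7 = 4 and β = 99 − 88 = 11.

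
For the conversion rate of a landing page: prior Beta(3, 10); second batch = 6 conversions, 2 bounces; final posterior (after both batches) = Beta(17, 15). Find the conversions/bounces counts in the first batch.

8 conversions and 3 bounces

Because Beta–binomial updating is additive in the counts, the combined data contributed (α_post−α_prior, β_post−β_prior) successes and failures.
Total across both batches: 17−3=14 conversions, 15−10=5 bounces.
Subtract the second batch: 14−6=8 conversions and 5−2=3 bounces.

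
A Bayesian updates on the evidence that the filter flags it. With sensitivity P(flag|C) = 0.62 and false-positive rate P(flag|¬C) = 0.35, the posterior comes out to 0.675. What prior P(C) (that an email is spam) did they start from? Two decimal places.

In odds form, posterior odds = prior odds × likelihood ratio, so prior odds = posterior odds ÷ LR.
Posterior odds = 0.675/(1−0.675) = 2.0769. LR = 0.62/0.35 = 1.7714.
Prior odds = 2.0769/1.7714 = 1.1725, so P(C) = 1.1725/(1+1.1725) ≈ 0.54.

P(C) = 0.54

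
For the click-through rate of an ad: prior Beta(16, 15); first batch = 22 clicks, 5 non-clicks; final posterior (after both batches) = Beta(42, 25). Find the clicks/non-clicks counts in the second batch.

4 clicks and 5 non-clicks

Sequential conjugate updates are equivalent to a single update on the pooled data, so total successes = posterior α − prior α and total failures = posterior β − prior β.
Total across both batches: 42−16=26 clicks, 25−15=10 non-clicks.
Subtract the first batch: 26−22=4 clicks and 10−5=5 non-clicks.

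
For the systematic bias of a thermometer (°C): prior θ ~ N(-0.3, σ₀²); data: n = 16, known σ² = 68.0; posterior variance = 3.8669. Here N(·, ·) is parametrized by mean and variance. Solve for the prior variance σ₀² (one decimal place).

σ₀² = 42.9

For the Normal–Normal model with known σ², precisions add: τ_n = τ₀ + n/σ².
So 1/σ₀² = 1/3.8669 − 16/68.0 = 0.258605 − 0.235294 = 0.023311.
Hence σ₀² = 1/0.023311 ≈ 42.9.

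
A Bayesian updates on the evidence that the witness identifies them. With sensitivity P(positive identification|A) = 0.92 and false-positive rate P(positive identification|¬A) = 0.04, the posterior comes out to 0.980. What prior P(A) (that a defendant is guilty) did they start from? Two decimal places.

Bayes' rule in odds form gives O(A|E) = O(A)·[P(E|A)/P(E|¬A)], hence O(A) = O(A|E)/LR.
Posterior odds = 0.980/(1−0.980) = 49.0000. LR = 0.92/0.04 = 23.0000.
Prior odds = 49.0000/23.0000 = 2.1304, so P(A) = 2.1304/(1+2.1304) ≈ 0.68.

P(A) = 0.68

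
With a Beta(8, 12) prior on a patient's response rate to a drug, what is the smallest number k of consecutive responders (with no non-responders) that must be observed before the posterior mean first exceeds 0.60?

After k responders and 0 non-responders the posterior is Beta(8+k, 12), with mean (8+k)/(8+12+k).
Set (8+k)/(20+k) > 0.60 and solve: k > (0.60·20 − 8)/(1 − 0.60) = 10.000.
The smallest integer exceeding 10.000 is 11.

k = 11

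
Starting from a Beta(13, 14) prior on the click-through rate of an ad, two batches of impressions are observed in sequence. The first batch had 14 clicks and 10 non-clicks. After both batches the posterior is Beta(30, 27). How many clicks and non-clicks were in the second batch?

Sequential conjugate updates are equivalent to a single update on the pooled data, so total successes = posterior α − prior α and total failures = posterior β − prior β.
Total across both batches: 30−13=17 clicks, 27−14=13 non-clicks.
Subtract the first batch: 17−14=3 clicks and 13−10=3 non-clicks.

3 clicks and 3 non-clicks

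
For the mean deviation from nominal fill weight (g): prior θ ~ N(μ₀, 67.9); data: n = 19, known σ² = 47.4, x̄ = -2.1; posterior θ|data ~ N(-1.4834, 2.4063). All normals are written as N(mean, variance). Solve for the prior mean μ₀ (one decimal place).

With known observation variance, the Normal–Normal posterior has precision τ_n = τ₀ + n/σ² and mean μ_n = (τ₀μ₀ + (n/σ²)x̄)/τ_n.
Here τ₀ = 1/67.9 = 0.014728 and τ_data = 19/47.4 = 0.400844, so τ_n = 0.415572.
Rearranging for μ₀: μ₀ = (μ_n·τ_n − τ_data·x̄)/τ₀ = (-1.4834·0.415572 − 0.400844·-2.1) / 0.014728 = 0.225313/0.014728 ≈ 15.3.

μ₀ = 15.3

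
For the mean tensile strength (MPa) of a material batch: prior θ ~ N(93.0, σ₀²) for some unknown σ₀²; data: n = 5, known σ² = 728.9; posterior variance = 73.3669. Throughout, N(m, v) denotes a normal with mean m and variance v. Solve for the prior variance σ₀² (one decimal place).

σ₀² = 147.7

For the Normal–Normal model with known σ², precisions add: τ_n = τ₀ + n/σ².
So 1/σ₀² = 1/73.3669 − 5/728.9 = 0.013630 − 0.006860 = 0.006770.
Hence σ₀² = 1/0.006770 ≈ 147.7.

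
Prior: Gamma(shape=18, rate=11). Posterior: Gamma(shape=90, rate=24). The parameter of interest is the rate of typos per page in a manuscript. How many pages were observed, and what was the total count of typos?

n = 13 pages with total 72 typos

Gamma–Poisson conjugacy: posterior shape = α + Σxᵢ, posterior rate = β + n.
Matching: Σxᵢ = 90 − 18 = 72 and n = 24 − 11 = 13.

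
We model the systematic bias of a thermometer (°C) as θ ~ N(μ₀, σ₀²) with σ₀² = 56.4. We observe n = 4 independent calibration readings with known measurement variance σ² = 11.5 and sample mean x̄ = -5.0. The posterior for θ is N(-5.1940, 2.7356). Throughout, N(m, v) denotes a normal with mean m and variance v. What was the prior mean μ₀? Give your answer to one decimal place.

μ₀ = -9.0

With known observation variance, the Normal–Normal posterior has precision τ_n = τ₀ + n/σ² and mean μ_n = (τ₀μ₀ + (n/σ²)x̄)/τ_n.
Here τ₀ = 1/56.4 = 0.017730 and τ_data = 4/11.5 = 0.347826, so τ_n = 0.365556.
Rearranging for μ₀: μ₀ = (μ_n·τ_n − τ_data·x̄)/τ₀ = (-5.1940·0.365556 − 0.347826·-5.0) / 0.017730 = -0.159568/0.017730 ≈ -9.0.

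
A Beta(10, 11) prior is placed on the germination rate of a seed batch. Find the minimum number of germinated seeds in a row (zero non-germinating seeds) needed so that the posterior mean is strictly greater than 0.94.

After k germinated seeds and 0 non-germinating seeds the posterior is Beta(10+k, 11), with mean (10+k)/(10+11+k).
Set (10+k)/(21+k) > 0.94 and solve: k > (0.94·21 − 10)/(1 − 0.94) = 162.333.
The smallest integer exceeding 162.333 is 163.

k = 163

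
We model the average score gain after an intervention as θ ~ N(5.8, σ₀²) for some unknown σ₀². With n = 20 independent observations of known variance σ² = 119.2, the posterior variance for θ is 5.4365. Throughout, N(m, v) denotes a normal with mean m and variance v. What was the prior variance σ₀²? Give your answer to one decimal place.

Posterior precision equals prior precision plus data precision: 1/σ_n² = 1/σ₀² + n/σ².
So 1/σ₀² = 1/5.4365 − 20/119.2 = 0.183942 − 0.167785 = 0.016157.
Hence σ₀² = 1/0.016157 ≈ 61.9.

σ₀² = 61.9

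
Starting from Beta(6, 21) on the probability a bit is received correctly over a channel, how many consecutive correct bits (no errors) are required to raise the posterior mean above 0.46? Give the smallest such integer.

k = 12

After k correct bits and 0 errors the posterior is Beta(6+k, 21), with mean (6+k)/(6+21+k).
Set (6+k)/(27+k) > 0.46 and solve: k > (0.46·27 − 6)/(1 − 0.46) = 11.889.
The smallest integer exceeding 11.889 is 12, and checking k=12: (18)/(39) = 0.4615 > 0.46.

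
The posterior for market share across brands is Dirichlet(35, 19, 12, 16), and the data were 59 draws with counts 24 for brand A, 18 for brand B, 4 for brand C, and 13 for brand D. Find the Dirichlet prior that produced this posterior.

For a Dirichlet(α) prior with multinomial counts c, the posterior is Dirichlet(α + c) componentwise.
Subtract each count from the matching posterior parameter: 35−24=11, 19−18=1, 12−4=8, 16−13=3.

Dirichlet(11, 1, 8, 3)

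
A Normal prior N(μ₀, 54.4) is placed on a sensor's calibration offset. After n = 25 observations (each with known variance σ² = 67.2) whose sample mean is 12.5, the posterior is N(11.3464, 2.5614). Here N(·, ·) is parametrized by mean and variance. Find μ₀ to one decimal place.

μ₀ = -12.0

The posterior mean is a precision-weighted average: μ_n = (τ₀μ₀ + τ_data·x̄)/(τ₀+τ_data), with τ₀=1/σ₀² and τ_data=n/σ².
Here τ₀ = 1/54.4 = 0.018382 and τ_data = 25/67.2 = 0.372024, so τ_n = 0.390406.
Rearranging for μ₀: μ₀ = (μ_n·τ_n − τ_data·x̄)/τ₀ = (11.3464·0.390406 − 0.372024·12.5) / 0.018382 = -0.220597/0.018382 ≈ -12.0.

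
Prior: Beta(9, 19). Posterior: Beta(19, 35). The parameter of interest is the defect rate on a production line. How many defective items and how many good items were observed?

Under Beta–binomial conjugacy the posterior parameters are (α+s, β+f).
Match parameters: s=19−9=10, f=35−19=16.

10 defective items and 16 good items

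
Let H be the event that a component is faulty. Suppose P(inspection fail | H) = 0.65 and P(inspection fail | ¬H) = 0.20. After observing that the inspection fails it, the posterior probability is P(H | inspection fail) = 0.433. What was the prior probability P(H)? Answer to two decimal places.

In odds form, posterior odds = prior odds × likelihood ratio, so prior odds = posterior odds ÷ LR.
Posterior odds = 0.433/(1−0.433) = 0.7637. LR = 0.65/0.20 = 3.2500.
Prior odds = 0.7637/3.2500 = 0.2350, so P(H) = 0.2350/(1+0.2350) ≈ 0.19.

P(H) = 0.19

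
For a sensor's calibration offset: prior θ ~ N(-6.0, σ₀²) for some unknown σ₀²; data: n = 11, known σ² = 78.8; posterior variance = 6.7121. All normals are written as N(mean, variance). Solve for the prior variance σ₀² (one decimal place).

Posterior precision equals prior precision plus data precision: 1/σ_n² = 1/σ₀² + n/σ².
So 1/σ₀² = 1/6.7121 − 11/78.8 = 0.148985 − 0.139594 = 0.009391.
Hence σ₀² = 1/0.009391 ≈ 106.5.

σ₀² = 106.5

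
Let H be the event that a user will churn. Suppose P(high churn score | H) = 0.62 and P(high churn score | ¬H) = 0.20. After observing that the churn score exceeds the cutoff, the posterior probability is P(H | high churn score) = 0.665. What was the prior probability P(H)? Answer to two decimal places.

P(H) = 0.39

In odds form, posterior odds = prior odds × likelihood ratio, so prior odds = posterior odds ÷ LR.
Posterior odds = 0.665/(1−0.665) = 1.9851. LR = 0.62/0.20 = 3.1000.
Prior odds = 1.9851/3.1000 = 0.6404, so P(H) = 0.6404/(1+0.6404) ≈ 0.39.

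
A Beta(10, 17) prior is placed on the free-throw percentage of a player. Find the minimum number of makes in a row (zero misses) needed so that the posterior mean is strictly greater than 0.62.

After k makes and 0 misses the posterior is Beta(10+k, 17), with mean (10+k)/(10+17+k).
Set (10+k)/(27+k) > 0.62 and solve: k > (0.62·27 − 10)/(1 − 0.62) = 17.737.
The smallest integer exceeding 17.737 is 18, and checking k=18: (28)/(45) = 0.6222 > 0.62.

k = 18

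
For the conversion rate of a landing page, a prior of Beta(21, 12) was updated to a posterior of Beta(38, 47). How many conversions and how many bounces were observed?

17 conversions and 35 bounces

Beta is conjugate to the binomial likelihood: posterior = Beta(a+s, b+f).
So s = 38 − 21 = 17 and f = 47 − 12 = 35.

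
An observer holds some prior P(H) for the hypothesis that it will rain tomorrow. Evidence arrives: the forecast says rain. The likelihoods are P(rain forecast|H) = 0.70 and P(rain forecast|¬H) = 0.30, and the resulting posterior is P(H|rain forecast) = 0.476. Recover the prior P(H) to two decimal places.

P(H) = 0.28

Bayes' rule in odds form gives O(H|E) = O(H)·[P(E|H)/P(E|¬H)], hence O(H) = O(H|E)/LR.
Posterior odds = 0.476/(1−0.476) = 0.9084. LR = 0.70/0.30 = 2.3333.
Prior odds = 0.9084/2.3333 = 0.3893, so P(H) = 0.3893/(1+0.3893) ≈ 0.28.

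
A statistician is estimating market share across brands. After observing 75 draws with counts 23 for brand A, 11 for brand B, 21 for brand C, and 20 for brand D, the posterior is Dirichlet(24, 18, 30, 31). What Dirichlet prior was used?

Dirichlet(1, 7, 9, 11)

For a Dirichlet(α) prior with multinomial counts c, the posterior is Dirichlet(α + c) componentwise.
Subtract each count from the matching posterior parameter: 24−23=1, 18−11=7, 30−21=9, 31−20=11.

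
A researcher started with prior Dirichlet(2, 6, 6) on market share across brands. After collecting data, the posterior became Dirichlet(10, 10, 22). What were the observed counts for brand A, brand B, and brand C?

For a Dirichlet(α) prior with multinomial counts c, the posterior is Dirichlet(α + c) componentwise.
Counts are posterior − prior componentwise: 10−2=8, 10−6=4, 22−6=16.

counts (8, 4, 16)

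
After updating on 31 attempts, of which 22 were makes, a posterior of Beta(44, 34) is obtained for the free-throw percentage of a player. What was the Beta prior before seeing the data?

Beta(22, 25)

Under Beta–binomial conjugacy the posterior parameters are (a+s, b+f).
Subtract the data counts: 44−22=22, 34−9=25.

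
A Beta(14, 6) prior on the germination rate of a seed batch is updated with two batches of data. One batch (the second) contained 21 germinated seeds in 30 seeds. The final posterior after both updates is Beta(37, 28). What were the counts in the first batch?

Sequential conjugate updates are equivalent to a single update on the pooled data, so total successes = posterior α − prior α and total failures = posterior β − prior β.
Total across both batches: 37−14=23 germinated seeds, 28−6=22 non-germinating seeds.
Subtract the second batch: 23−21=2 germinated seeds and 22−9=13 non-germinating seeds.

2 germinated seeds and 13 non-germinating seeds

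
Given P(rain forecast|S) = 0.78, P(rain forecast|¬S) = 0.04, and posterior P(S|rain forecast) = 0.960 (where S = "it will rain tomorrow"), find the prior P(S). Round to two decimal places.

Bayes' rule in odds form gives O(S|E) = O(S)·[P(E|S)/P(E|¬S)], hence O(S) = O(S|E)/LR.
Posterior odds = 0.960/(1−0.960) = 24.0000. LR = 0.78/0.04 = 19.5000.
Prior odds = 24.0000/19.5000 = 1.2308, so P(S) = 1.2308/(1+1.2308) ≈ 0.55.

P(S) = 0.55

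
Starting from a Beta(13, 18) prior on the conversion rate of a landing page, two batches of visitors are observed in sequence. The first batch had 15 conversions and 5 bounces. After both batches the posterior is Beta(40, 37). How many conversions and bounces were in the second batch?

12 conversions and 14 bounces

Sequential conjugate updates are equivalent to a single update on the pooled data, so total successes = posterior α − prior α and total failures = posterior β − prior β.
Total across both batches: 40−13=27 conversions, 37−18=19 bounces.
Subtract the first batch: 27−15=12 conversions and 19−5=14 bounces.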